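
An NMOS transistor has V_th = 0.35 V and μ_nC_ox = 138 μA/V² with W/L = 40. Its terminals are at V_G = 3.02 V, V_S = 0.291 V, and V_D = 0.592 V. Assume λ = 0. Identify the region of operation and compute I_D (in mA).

V_GS = V_G − V_S = 3.02 − 0.291 = 2.73 V; V_DS = V_D − V_S = 0.592 − 0.291 = 0.301 V.
k_n = μ_nC_ox · (W/L) = 5.52 mA/V².
V_ov = V_GS − V_th = 2.73 − 0.35 = 2.38 V.
Since V_DS = 0.301 V < V_ov = 2.38 V, the device is in the triode region.
I_D = k_n [V_ov · V_DS − ½ V_DS²] = 5.52 × [2.38 × 0.301 − 0.5 × 0.301²] = 3.7 mA.

Triode; I_D = 3.70 mA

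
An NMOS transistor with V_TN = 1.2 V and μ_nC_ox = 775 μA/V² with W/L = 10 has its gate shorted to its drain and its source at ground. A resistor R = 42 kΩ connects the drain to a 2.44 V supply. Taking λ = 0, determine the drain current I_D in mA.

With gate tied to drain, V_GS = V_DS ≥ V_GS − V_TN, so the device is in saturation.
k_n = μ_nC_ox · (W/L) = 7.75 mA/V².
KCL at the drain: ½ k_n (V_GS − V_TN)² = (V_DD − V_GS)/R.
Let x = V_GS − 1.2. Then 163 x² + x − 1.24 = 0, giving x = 0.0843 V (positive root), so V_GS = 1.28 V.
I_D = (V_DD − V_GS)/R = (2.44 − 1.28) / 42 = 0.0275 mA.

I_D = 0.0275 mA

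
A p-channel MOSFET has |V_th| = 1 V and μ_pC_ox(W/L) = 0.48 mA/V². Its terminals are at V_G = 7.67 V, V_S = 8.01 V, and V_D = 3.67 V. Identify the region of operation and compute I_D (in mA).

V_SG = V_S − V_G = 8.01 − 7.67 = 0.34 V; V_SD = V_S − V_D = 8.01 − 3.67 = 4.34 V.
V_SG = 0.34 V < |V_th| = 1 V, so the transistor is in cutoff.

Cutoff; I_D = 0 mA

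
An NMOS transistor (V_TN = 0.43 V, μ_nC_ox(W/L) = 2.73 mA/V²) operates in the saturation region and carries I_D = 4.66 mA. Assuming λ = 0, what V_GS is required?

In saturation I_D = ½ k_n (V_GS − V_TN)², so V_GS − V_TN = √(2 I_D / k_n) = √(2 × 4.66 / 2.73) = 1.85 V.
V_GS = 0.43 + 1.85 = 2.28 V.

V_GS = 2.28 V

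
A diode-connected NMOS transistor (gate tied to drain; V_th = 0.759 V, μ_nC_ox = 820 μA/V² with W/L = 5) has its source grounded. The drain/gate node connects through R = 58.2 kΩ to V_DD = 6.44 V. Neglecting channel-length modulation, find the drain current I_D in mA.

With gate tied to drain, V_GS = V_DS ≥ V_GS − V_th, so the device is in saturation.
k_n = μ_nC_ox · (W/L) = 4.1 mA/V².
KCL at the drain: ½ k_n (V_GS − V_th)² = (V_DD − V_GS)/R.
Let x = V_GS − 0.759. Then 119 x² + x − 5.681 = 0, giving x = 0.214 V (positive root), so V_GS = 0.973 V.
I_D = (V_DD − V_GS)/R = (6.44 − 0.973) / 58.2 = 0.0939 mA.

I_D = 0.0939 mA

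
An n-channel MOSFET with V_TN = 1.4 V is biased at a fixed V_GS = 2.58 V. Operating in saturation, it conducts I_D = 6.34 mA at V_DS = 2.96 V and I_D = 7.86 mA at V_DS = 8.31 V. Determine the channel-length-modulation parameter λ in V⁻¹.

λ = 0.0517 V⁻¹

With V_GS fixed, I_D ∝ (1 + λ V_DS) in saturation, so I_D2/I_D1 = (1 + λ V_DS2)/(1 + λ V_DS1).
7.86/6.34 = 1.24 = (1 + 8.31 λ)/(1 + 2.96 λ).
Solving: λ (I_D1 V_DS2 − I_D2 V_DS1) = I_D2 − I_D1, so λ = (7.86 − 6.34) / (6.34 × 8.31 − 7.86 × 2.96) = 1.52 / 29.4 = 0.0517 V⁻¹.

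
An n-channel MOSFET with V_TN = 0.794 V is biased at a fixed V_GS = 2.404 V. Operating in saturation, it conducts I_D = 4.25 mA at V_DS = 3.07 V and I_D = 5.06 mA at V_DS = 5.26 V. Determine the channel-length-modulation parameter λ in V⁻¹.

With V_GS fixed, I_D ∝ (1 + λ V_DS) in saturation, so I_D2/I_D1 = (1 + λ V_DS2)/(1 + λ V_DS1).
5.06/4.25 = 1.191 = (1 + 5.26 λ)/(1 + 3.07 λ).
Solving: λ (I_D1 V_DS2 − I_D2 V_DS1) = I_D2 − I_D1, so λ = (5.06 − 4.25) / (4.25 × 5.26 − 5.06 × 3.07) = 0.81 / 6.82 = 0.119 V⁻¹.

λ = 0.119 V⁻¹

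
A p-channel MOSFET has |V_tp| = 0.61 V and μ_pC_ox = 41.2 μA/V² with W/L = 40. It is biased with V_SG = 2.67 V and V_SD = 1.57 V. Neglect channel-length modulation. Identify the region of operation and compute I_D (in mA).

k_p = μ_pC_ox · (W/L) = 1.648 mA/V².
V_ov = V_SG − |V_tp| = 2.67 − 0.61 = 2.06 V.
Since V_SD = 1.57 V < V_ov = 2.06 V, the device is in the triode region.
I_D = k_p [V_ov · V_SD − ½ V_SD²] = 1.648 × [2.06 × 1.57 − 0.5 × 1.57²] = 3.3 mA.

Triode; I_D = 3.30 mA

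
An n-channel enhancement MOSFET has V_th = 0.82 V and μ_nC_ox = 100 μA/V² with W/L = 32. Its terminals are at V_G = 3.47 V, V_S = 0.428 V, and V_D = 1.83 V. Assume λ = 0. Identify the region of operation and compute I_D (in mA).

Triode; I_D = 6.82 mA

V_GS = V_G − V_S = 3.47 − 0.428 = 3.04 V; V_DS = V_D − V_S = 1.83 − 0.428 = 1.4 V.
k_n = μ_nC_ox · (W/L) = 3.2 mA/V².
V_ov = V_GS − V_th = 3.04 − 0.82 = 2.22 V.
Since V_DS = 1.4 V < V_ov = 2.22 V, the device is in the triode region.
I_D = k_n [V_ov · V_DS − ½ V_DS²] = 3.2 × [2.22 × 1.4 − 0.5 × 1.4²] = 6.82 mA.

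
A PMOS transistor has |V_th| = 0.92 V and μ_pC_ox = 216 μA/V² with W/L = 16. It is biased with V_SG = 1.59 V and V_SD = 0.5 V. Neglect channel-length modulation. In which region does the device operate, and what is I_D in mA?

Triode; I_D = 0.726 mA

k_p = μ_pC_ox · (W/L) = 3.456 mA/V².
V_ov = V_SG − |V_th| = 1.59 − 0.92 = 0.67 V.
Since V_SD = 0.5 V < V_ov = 0.67 V, the device is in the triode region.
I_D = k_p [V_ov · V_SD − ½ V_SD²] = 3.456 × [0.67 × 0.5 − 0.5 × 0.5²] = 0.726 mA.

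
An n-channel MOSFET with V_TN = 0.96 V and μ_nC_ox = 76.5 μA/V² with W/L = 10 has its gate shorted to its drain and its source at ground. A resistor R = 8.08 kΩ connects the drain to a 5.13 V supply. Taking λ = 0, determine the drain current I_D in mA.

I_D = 0.391 mA

With gate tied to drain, V_GS = V_DS ≥ V_GS − V_TN, so the device is in saturation.
k_n = μ_nC_ox · (W/L) = 0.765 mA/V².
KCL at the drain: ½ k_n (V_GS − V_TN)² = (V_DD − V_GS)/R.
Let x = V_GS − 0.96. Then 3.09 x² + x − 4.17 = 0, giving x = 1.01 V (positive root), so V_GS = 1.97 V.
I_D = (V_DD − V_GS)/R = (5.13 − 1.97) / 8.08 = 0.391 mA.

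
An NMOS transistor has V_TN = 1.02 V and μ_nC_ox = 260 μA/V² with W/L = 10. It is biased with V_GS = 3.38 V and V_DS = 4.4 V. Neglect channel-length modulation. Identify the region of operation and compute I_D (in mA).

Saturation; I_D = 7.24 mA

k_n = μ_nC_ox · (W/L) = 2.6 mA/V².
V_ov = V_GS − V_TN = 3.38 − 1.02 = 2.36 V.
Since V_DS = 4.4 V ≥ V_ov = 2.36 V, the device is in saturation.
I_D = ½ k_n V_ov² = 0.5 × 2.6 × 2.36² = 7.24 mA.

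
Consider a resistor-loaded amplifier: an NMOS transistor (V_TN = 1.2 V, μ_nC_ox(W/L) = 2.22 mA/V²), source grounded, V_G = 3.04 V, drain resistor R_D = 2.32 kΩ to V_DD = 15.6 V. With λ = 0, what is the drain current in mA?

I_D = 3.76 mA

V_GS = V_G = 3.04 V, so V_ov = 3.04 − 1.2 = 1.84 V.
Assume saturation: I_D = ½ k_n V_ov² = 0.5 × 2.22 × 1.84² = 3.76 mA, giving V_DS = V_DD − I_D R_D = 15.6 − 3.76 × 2.32 = 6.88 V.
V_DS = 6.88 V ≥ V_ov = 1.84 V, confirming saturation.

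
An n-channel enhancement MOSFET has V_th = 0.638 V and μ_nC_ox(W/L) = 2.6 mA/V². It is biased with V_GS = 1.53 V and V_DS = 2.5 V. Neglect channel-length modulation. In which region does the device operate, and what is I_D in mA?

V_ov = V_GS − V_th = 1.53 − 0.638 = 0.892 V.
Since V_DS = 2.5 V ≥ V_ov = 0.892 V, the device is in saturation.
I_D = ½ k_n V_ov² = 0.5 × 2.6 × 0.892² = 1.03 mA.

Saturation; I_D = 1.03 mA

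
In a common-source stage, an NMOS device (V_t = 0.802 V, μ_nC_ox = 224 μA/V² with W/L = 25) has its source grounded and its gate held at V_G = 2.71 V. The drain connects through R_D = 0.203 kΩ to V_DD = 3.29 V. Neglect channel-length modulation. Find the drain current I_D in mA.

I_D = 9.41 mA

V_GS = V_G = 2.71 V, so V_ov = 2.71 − 0.802 = 1.91 V.
k_n = μ_nC_ox · (W/L) = 5.6 mA/V².
Assume saturation: I_D = ½ k_n V_ov² = 0.5 × 5.6 × 1.91² = 10.2 mA, giving V_DS = V_DD − I_D R_D = 3.29 − 10.2 × 0.203 = 1.22 V.
But 1.22 V < V_ov = 1.91 V, so the device is actually in triode.
In triode I_D = k_n[V_ov V_DS − ½ V_DS²] and I_D = (V_DD − V_DS)/R_D. Equating: 0.568 V_DS² − 3.169 V_DS + 3.29 = 0, giving V_DS = 1.38 V (the root below V_ov).
I_D = (3.29 − 1.38) / 0.203 = 9.41 mA.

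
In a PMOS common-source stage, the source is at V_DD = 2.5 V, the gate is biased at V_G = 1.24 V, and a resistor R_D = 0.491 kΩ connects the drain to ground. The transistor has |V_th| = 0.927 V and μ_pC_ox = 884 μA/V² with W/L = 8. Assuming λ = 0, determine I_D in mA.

V_SG = V_DD − V_G = 2.5 − 1.24 = 1.26 V, so V_ov = 1.26 − 0.927 = 0.333 V.
k_p = μ_pC_ox · (W/L) = 7.072 mA/V².
Assume saturation: I_D = ½ k_p V_ov² = 0.5 × 7.072 × 0.333² = 0.392 mA, giving V_SD = V_DD − I_D R_D = 2.5 − 0.392 × 0.491 = 2.31 V.
V_SD = 2.31 V ≥ V_ov = 0.333 V, confirming saturation.

I_D = 0.392 mA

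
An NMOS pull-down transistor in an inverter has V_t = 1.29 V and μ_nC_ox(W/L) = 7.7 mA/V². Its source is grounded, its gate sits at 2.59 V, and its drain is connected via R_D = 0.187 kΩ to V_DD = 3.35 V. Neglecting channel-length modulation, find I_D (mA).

V_GS = V_G = 2.59 V, so V_ov = 2.59 − 1.29 = 1.3 V.
Assume saturation: I_D = ½ k_n V_ov² = 0.5 × 7.7 × 1.3² = 6.51 mA, giving V_DS = V_DD − I_D R_D = 3.35 − 6.51 × 0.187 = 2.13 V.
V_DS = 2.13 V ≥ V_ov = 1.3 V, confirming saturation.

I_D = 6.51 mA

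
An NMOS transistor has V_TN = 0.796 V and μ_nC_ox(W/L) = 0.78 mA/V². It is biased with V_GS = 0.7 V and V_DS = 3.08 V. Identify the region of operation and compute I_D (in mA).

Cutoff; I_D = 0 mA

V_GS = 0.7 V < V_TN = 0.796 V, so the transistor is in cutoff.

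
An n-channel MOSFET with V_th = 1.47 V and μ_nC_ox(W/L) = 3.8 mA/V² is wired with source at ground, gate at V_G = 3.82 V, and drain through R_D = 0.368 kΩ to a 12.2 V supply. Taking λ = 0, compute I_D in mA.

V_GS = V_G = 3.82 V, so V_ov = 3.82 − 1.47 = 2.35 V.
Assume saturation: I_D = ½ k_n V_ov² = 0.5 × 3.8 × 2.35² = 10.5 mA, giving V_DS = V_DD − I_D R_D = 12.2 − 10.5 × 0.368 = 8.34 V.
V_DS = 8.34 V ≥ V_ov = 2.35 V, confirming saturation.

I_D = 10.5 mA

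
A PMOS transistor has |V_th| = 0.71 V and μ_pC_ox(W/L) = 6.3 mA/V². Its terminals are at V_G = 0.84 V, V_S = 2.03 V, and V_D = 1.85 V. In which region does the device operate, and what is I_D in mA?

Triode; I_D = 0.442 mA

V_SG = V_S − V_G = 2.03 − 0.84 = 1.19 V; V_SD = V_S − V_D = 2.03 − 1.85 = 0.18 V.
V_ov = V_SG − |V_th| = 1.19 − 0.71 = 0.48 V.
Since V_SD = 0.18 V < V_ov = 0.48 V, the device is in the triode region.
I_D = k_p [V_ov · V_SD − ½ V_SD²] = 6.3 × [0.48 × 0.18 − 0.5 × 0.18²] = 0.442 mA.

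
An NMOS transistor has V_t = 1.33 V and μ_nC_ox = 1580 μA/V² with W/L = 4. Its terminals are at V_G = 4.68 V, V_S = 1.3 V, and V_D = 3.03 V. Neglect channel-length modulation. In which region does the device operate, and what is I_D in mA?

V_GS = V_G − V_S = 4.68 − 1.3 = 3.38 V; V_DS = V_D − V_S = 3.03 − 1.3 = 1.73 V.
k_n = μ_nC_ox · (W/L) = 6.32 mA/V².
V_ov = V_GS − V_t = 3.38 − 1.33 = 2.05 V.
Since V_DS = 1.73 V < V_ov = 2.05 V, the device is in the triode region.
I_D = k_n [V_ov · V_DS − ½ V_DS²] = 6.32 × [2.05 × 1.73 − 0.5 × 1.73²] = 13 mA.

Triode; I_D = 13.0 mA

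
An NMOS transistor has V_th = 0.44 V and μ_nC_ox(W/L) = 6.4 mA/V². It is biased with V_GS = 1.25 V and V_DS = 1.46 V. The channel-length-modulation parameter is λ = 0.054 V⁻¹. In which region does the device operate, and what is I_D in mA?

V_ov = V_GS − V_th = 1.25 − 0.44 = 0.81 V.
Since V_DS = 1.46 V ≥ V_ov = 0.81 V, the device is in saturation.
I_D = ½ k_n V_ov² (1 + λ V_DS) = 0.5 × 6.4 × 0.81² × (1 + 0.054 × 1.46) = 2.27 mA.

Saturation; I_D = 2.27 mA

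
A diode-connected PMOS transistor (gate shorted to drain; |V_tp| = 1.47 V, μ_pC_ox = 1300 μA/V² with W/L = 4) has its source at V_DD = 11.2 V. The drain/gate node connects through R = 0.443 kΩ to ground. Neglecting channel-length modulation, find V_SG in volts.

V_SG = 3.97 V

With gate tied to drain, V_SG = V_SD ≥ V_SG − |V_tp|, so the device is in saturation.
k_p = μ_pC_ox · (W/L) = 5.2 mA/V².
KCL at the drain: ½ k_p (V_SG − |V_tp|)² = (V_DD − V_SG)/R.
Let x = V_SG − 1.47. Then 1.15 x² + x − 9.73 = 0, giving x = 2.5 V (positive root), so V_SG = 3.97 V.
I_D = (V_DD − V_SG)/R = (11.2 − 3.97) / 0.443 = 16.3 mA.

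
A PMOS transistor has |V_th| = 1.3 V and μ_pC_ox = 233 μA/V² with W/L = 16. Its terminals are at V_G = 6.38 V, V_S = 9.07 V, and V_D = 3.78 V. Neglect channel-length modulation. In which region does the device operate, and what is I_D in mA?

Saturation; I_D = 3.60 mA

V_SG = V_S − V_G = 9.07 − 6.38 = 2.69 V; V_SD = V_S − V_D = 9.07 − 3.78 = 5.29 V.
k_p = μ_pC_ox · (W/L) = 3.728 mA/V².
V_ov = V_SG − |V_th| = 2.69 − 1.3 = 1.39 V.
Since V_SD = 5.29 V ≥ V_ov = 1.39 V, the device is in saturation.
I_D = ½ k_p V_ov² = 0.5 × 3.728 × 1.39² = 3.6 mA.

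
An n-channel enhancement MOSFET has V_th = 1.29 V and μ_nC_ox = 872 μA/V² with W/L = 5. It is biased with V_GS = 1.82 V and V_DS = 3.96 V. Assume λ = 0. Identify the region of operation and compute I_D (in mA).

Saturation; I_D = 0.612 mA

k_n = μ_nC_ox · (W/L) = 4.36 mA/V².
V_ov = V_GS − V_th = 1.82 − 1.29 = 0.53 V.
Since V_DS = 3.96 V ≥ V_ov = 0.53 V, the device is in saturation.
I_D = ½ k_n V_ov² = 0.5 × 4.36 × 0.53² = 0.612 mA.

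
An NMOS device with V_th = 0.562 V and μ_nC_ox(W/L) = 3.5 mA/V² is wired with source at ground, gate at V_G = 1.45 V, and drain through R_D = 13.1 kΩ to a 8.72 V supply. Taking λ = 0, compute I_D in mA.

I_D = 0.647 mA

V_GS = V_G = 1.45 V, so V_ov = 1.45 − 0.562 = 0.888 V.
Assume saturation: I_D = ½ k_n V_ov² = 0.5 × 3.5 × 0.888² = 1.38 mA, giving V_DS = V_DD − I_D R_D = 8.72 − 1.38 × 13.1 = -9.36 V.
But -9.36 V < V_ov = 0.888 V, so the device is actually in triode.
In triode I_D = k_n[V_ov V_DS − ½ V_DS²] and I_D = (V_DD − V_DS)/R_D. Equating: 22.9 V_DS² − 41.71 V_DS + 8.72 = 0, giving V_DS = 0.241 V (the root below V_ov).
I_D = (8.72 − 0.241) / 13.1 = 0.647 mA.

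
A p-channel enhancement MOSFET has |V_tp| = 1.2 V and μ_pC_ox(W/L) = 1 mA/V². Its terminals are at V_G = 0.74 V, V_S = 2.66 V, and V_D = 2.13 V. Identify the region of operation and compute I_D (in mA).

Triode; I_D = 0.241 mA

V_SG = V_S − V_G = 2.66 − 0.74 = 1.92 V; V_SD = V_S − V_D = 2.66 − 2.13 = 0.53 V.
V_ov = V_SG − |V_tp| = 1.92 − 1.2 = 0.72 V.
Since V_SD = 0.53 V < V_ov = 0.72 V, the device is in the triode region.
I_D = k_p [V_ov · V_SD − ½ V_SD²] = 1 × [0.72 × 0.53 − 0.5 × 0.53²] = 0.241 mA.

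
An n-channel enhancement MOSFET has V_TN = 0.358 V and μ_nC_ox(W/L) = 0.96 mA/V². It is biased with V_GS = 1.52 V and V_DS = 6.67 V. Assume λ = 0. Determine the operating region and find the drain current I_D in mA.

Saturation; I_D = 0.648 mA

V_ov = V_GS − V_TN = 1.52 − 0.358 = 1.16 V.
Since V_DS = 6.67 V ≥ V_ov = 1.16 V, the device is in saturation.
I_D = ½ k_n V_ov² = 0.5 × 0.96 × 1.16² = 0.648 mA.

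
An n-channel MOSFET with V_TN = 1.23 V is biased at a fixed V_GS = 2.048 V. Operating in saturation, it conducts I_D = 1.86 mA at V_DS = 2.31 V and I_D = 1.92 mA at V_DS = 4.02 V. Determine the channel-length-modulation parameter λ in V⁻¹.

λ = 0.0197 V⁻¹

With V_GS fixed, I_D ∝ (1 + λ V_DS) in saturation, so I_D2/I_D1 = (1 + λ V_DS2)/(1 + λ V_DS1).
1.92/1.86 = 1.032 = (1 + 4.02 λ)/(1 + 2.31 λ).
Solving: λ (I_D1 V_DS2 − I_D2 V_DS1) = I_D2 − I_D1, so λ = (1.92 − 1.86) / (1.86 × 4.02 − 1.92 × 2.31) = 0.06 / 3.04 = 0.0197 V⁻¹.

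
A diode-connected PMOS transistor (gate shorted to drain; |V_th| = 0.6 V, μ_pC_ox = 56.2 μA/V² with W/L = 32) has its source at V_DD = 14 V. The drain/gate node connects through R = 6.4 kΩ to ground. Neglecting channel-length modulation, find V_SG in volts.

V_SG = 2.04 V

With gate tied to drain, V_SG = V_SD ≥ V_SG − |V_th|, so the device is in saturation.
k_p = μ_pC_ox · (W/L) = 1.798 mA/V².
KCL at the drain: ½ k_p (V_SG − |V_th|)² = (V_DD − V_SG)/R.
Let x = V_SG − 0.6. Then 5.75 x² + x − 13.4 = 0, giving x = 1.44 V (positive root), so V_SG = 2.04 V.
I_D = (V_DD − V_SG)/R = (14 − 2.04) / 6.4 = 1.87 mA.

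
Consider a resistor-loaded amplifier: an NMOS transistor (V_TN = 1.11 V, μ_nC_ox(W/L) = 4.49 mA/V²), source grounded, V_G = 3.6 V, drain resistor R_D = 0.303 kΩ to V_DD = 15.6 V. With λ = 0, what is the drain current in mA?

V_GS = V_G = 3.6 V, so V_ov = 3.6 − 1.11 = 2.49 V.
Assume saturation: I_D = ½ k_n V_ov² = 0.5 × 4.49 × 2.49² = 13.9 mA, giving V_DS = V_DD − I_D R_D = 15.6 − 13.9 × 0.303 = 11.4 V.
V_DS = 11.4 V ≥ V_ov = 2.49 V, confirming saturation.

I_D = 13.9 mA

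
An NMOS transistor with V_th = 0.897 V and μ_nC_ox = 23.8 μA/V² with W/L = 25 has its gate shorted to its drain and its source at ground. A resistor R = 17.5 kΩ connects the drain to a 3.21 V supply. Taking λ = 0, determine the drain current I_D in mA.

I_D = 0.0992 mA

With gate tied to drain, V_GS = V_DS ≥ V_GS − V_th, so the device is in saturation.
k_n = μ_nC_ox · (W/L) = 0.595 mA/V².
KCL at the drain: ½ k_n (V_GS − V_th)² = (V_DD − V_GS)/R.
Let x = V_GS − 0.897. Then 5.21 x² + x − 2.313 = 0, giving x = 0.577 V (positive root), so V_GS = 1.47 V.
I_D = (V_DD − V_GS)/R = (3.21 − 1.47) / 17.5 = 0.0992 mA.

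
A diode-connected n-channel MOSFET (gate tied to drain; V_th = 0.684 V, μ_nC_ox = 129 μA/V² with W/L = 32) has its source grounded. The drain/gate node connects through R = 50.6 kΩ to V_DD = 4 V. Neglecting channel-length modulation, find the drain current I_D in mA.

I_D = 0.0621 mA

With gate tied to drain, V_GS = V_DS ≥ V_GS − V_th, so the device is in saturation.
k_n = μ_nC_ox · (W/L) = 4.128 mA/V².
KCL at the drain: ½ k_n (V_GS − V_th)² = (V_DD − V_GS)/R.
Let x = V_GS − 0.684. Then 104 x² + x − 3.316 = 0, giving x = 0.173 V (positive root), so V_GS = 0.857 V.
I_D = (V_DD − V_GS)/R = (4 − 0.857) / 50.6 = 0.0621 mA.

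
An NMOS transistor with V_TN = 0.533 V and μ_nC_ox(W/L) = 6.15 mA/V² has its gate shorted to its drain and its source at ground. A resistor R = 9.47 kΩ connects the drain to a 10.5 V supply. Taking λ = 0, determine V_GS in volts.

With gate tied to drain, V_GS = V_DS ≥ V_GS − V_TN, so the device is in saturation.
KCL at the drain: ½ k_n (V_GS − V_TN)² = (V_DD − V_GS)/R.
Let x = V_GS − 0.533. Then 29.1 x² + x − 9.967 = 0, giving x = 0.568 V (positive root), so V_GS = 1.1 V.
I_D = (V_DD − V_GS)/R = (10.5 − 1.1) / 9.47 = 0.992 mA.

V_GS = 1.10 V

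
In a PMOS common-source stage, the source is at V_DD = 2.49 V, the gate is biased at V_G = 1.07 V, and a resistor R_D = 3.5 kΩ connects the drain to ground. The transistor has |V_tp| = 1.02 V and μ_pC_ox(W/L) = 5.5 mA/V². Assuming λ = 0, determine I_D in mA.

I_D = 0.440 mA

V_SG = V_DD − V_G = 2.49 − 1.07 = 1.42 V, so V_ov = 1.42 − 1.02 = 0.4 V.
Assume saturation: I_D = ½ k_p V_ov² = 0.5 × 5.5 × 0.4² = 0.44 mA, giving V_SD = V_DD − I_D R_D = 2.49 − 0.44 × 3.5 = 0.95 V.
V_SD = 0.95 V ≥ V_ov = 0.4 V, confirming saturation.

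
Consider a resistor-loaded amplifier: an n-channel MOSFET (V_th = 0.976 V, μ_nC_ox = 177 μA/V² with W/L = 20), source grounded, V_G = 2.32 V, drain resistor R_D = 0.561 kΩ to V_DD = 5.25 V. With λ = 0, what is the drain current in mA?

I_D = 3.20 mA

V_GS = V_G = 2.32 V, so V_ov = 2.32 − 0.976 = 1.34 V.
k_n = μ_nC_ox · (W/L) = 3.54 mA/V².
Assume saturation: I_D = ½ k_n V_ov² = 0.5 × 3.54 × 1.34² = 3.2 mA, giving V_DS = V_DD − I_D R_D = 5.25 − 3.2 × 0.561 = 3.46 V.
V_DS = 3.46 V ≥ V_ov = 1.34 V, confirming saturation.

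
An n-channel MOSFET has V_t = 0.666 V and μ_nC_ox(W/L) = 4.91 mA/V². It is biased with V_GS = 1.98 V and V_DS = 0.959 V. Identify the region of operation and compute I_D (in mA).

Triode; I_D = 3.93 mA

V_ov = V_GS − V_t = 1.98 − 0.666 = 1.31 V.
Since V_DS = 0.959 V < V_ov = 1.31 V, the device is in the triode region.
I_D = k_n [V_ov · V_DS − ½ V_DS²] = 4.91 × [1.31 × 0.959 − 0.5 × 0.959²] = 3.93 mA.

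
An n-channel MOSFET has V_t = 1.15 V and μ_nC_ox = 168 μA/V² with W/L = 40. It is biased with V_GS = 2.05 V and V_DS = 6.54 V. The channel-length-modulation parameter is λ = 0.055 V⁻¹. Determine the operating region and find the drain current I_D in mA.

Saturation; I_D = 3.70 mA

k_n = μ_nC_ox · (W/L) = 6.72 mA/V².
V_ov = V_GS − V_t = 2.05 − 1.15 = 0.9 V.
Since V_DS = 6.54 V ≥ V_ov = 0.9 V, the device is in saturation.
I_D = ½ k_n V_ov² (1 + λ V_DS) = 0.5 × 6.72 × 0.9² × (1 + 0.055 × 6.54) = 3.7 mA.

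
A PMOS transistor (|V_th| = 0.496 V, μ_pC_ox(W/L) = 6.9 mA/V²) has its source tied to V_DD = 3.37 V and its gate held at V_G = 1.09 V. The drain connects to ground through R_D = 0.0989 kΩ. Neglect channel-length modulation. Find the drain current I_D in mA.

V_SG = V_DD − V_G = 3.37 − 1.09 = 2.28 V, so V_ov = 2.28 − 0.496 = 1.78 V.
Assume saturation: I_D = ½ k_p V_ov² = 0.5 × 6.9 × 1.78² = 11 mA, giving V_SD = V_DD − I_D R_D = 3.37 − 11 × 0.0989 = 2.28 V.
V_SD = 2.28 V ≥ V_ov = 1.78 V, confirming saturation.

I_D = 11.0 mA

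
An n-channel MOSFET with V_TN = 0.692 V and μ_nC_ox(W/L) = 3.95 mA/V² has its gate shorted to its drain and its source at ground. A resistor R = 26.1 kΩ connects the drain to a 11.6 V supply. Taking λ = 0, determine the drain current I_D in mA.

I_D = 0.401 mA

With gate tied to drain, V_GS = V_DS ≥ V_GS − V_TN, so the device is in saturation.
KCL at the drain: ½ k_n (V_GS − V_TN)² = (V_DD − V_GS)/R.
Let x = V_GS − 0.692. Then 51.5 x² + x − 10.91 = 0, giving x = 0.45 V (positive root), so V_GS = 1.14 V.
I_D = (V_DD − V_GS)/R = (11.6 − 1.14) / 26.1 = 0.401 mA.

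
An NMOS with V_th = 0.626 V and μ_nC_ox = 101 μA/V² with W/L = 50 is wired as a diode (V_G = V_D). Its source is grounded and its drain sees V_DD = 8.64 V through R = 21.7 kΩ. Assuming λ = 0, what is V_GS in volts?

V_GS = 0.999 V

With gate tied to drain, V_GS = V_DS ≥ V_GS − V_th, so the device is in saturation.
k_n = μ_nC_ox · (W/L) = 5.05 mA/V².
KCL at the drain: ½ k_n (V_GS − V_th)² = (V_DD − V_GS)/R.
Let x = V_GS − 0.626. Then 54.8 x² + x − 8.014 = 0, giving x = 0.373 V (positive root), so V_GS = 0.999 V.
I_D = (V_DD − V_GS)/R = (8.64 − 0.999) / 21.7 = 0.352 mA.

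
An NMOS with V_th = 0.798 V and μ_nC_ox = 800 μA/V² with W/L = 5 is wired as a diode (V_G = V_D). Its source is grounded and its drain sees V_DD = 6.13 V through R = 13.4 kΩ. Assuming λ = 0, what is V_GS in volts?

V_GS = 1.23 V

With gate tied to drain, V_GS = V_DS ≥ V_GS − V_th, so the device is in saturation.
k_n = μ_nC_ox · (W/L) = 4 mA/V².
KCL at the drain: ½ k_n (V_GS − V_th)² = (V_DD − V_GS)/R.
Let x = V_GS − 0.798. Then 26.8 x² + x − 5.332 = 0, giving x = 0.428 V (positive root), so V_GS = 1.23 V.
I_D = (V_DD − V_GS)/R = (6.13 − 1.23) / 13.4 = 0.366 mA.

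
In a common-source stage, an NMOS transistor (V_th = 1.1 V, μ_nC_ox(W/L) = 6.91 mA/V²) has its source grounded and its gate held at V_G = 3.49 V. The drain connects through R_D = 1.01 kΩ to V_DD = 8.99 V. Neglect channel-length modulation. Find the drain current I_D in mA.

I_D = 8.33 mA

V_GS = V_G = 3.49 V, so V_ov = 3.49 − 1.1 = 2.39 V.
Assume saturation: I_D = ½ k_n V_ov² = 0.5 × 6.91 × 2.39² = 19.7 mA, giving V_DS = V_DD − I_D R_D = 8.99 − 19.7 × 1.01 = -10.9 V.
But -10.9 V < V_ov = 2.39 V, so the device is actually in triode.
In triode I_D = k_n[V_ov V_DS − ½ V_DS²] and I_D = (V_DD − V_DS)/R_D. Equating: 3.49 V_DS² − 17.68 V_DS + 8.99 = 0, giving V_DS = 0.573 V (the root below V_ov).
I_D = (8.99 − 0.573) / 1.01 = 8.33 mA.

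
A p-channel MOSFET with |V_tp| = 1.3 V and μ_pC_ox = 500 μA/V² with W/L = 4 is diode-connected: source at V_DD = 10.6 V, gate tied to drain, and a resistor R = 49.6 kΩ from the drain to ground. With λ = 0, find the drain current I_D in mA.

I_D = 0.179 mA

With gate tied to drain, V_SG = V_SD ≥ V_SG − |V_tp|, so the device is in saturation.
k_p = μ_pC_ox · (W/L) = 2 mA/V².
KCL at the drain: ½ k_p (V_SG − |V_tp|)² = (V_DD − V_SG)/R.
Let x = V_SG − 1.3. Then 49.6 x² + x − 9.3 = 0, giving x = 0.423 V (positive root), so V_SG = 1.72 V.
I_D = (V_DD − V_SG)/R = (10.6 − 1.72) / 49.6 = 0.179 mA.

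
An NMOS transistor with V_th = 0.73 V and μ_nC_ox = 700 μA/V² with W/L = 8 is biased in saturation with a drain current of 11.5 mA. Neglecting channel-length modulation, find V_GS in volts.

k_n = μ_nC_ox · (W/L) = 5.6 mA/V².
In saturation I_D = ½ k_n (V_GS − V_th)², so V_GS − V_th = √(2 I_D / k_n) = √(2 × 11.5 / 5.6) = 2.03 V.
V_GS = 0.73 + 2.03 = 2.76 V.

V_GS = 2.76 V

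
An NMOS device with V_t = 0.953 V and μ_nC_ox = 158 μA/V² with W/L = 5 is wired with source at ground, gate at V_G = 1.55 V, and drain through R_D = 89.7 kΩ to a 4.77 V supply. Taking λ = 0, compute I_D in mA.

V_GS = V_G = 1.55 V, so V_ov = 1.55 − 0.953 = 0.597 V.
k_n = μ_nC_ox · (W/L) = 0.79 mA/V².
Assume saturation: I_D = ½ k_n V_ov² = 0.5 × 0.79 × 0.597² = 0.141 mA, giving V_DS = V_DD − I_D R_D = 4.77 − 0.141 × 89.7 = -7.86 V.
But -7.86 V < V_ov = 0.597 V, so the device is actually in triode.
In triode I_D = k_n[V_ov V_DS − ½ V_DS²] and I_D = (V_DD − V_DS)/R_D. Equating: 35.4 V_DS² − 43.31 V_DS + 4.77 = 0, giving V_DS = 0.122 V (the root below V_ov).
I_D = (4.77 − 0.122) / 89.7 = 0.0518 mA.

I_D = 0.0518 mA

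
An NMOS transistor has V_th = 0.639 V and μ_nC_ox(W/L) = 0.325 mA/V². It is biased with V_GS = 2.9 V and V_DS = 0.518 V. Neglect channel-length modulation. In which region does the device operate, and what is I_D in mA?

V_ov = V_GS − V_th = 2.9 − 0.639 = 2.26 V.
Since V_DS = 0.518 V < V_ov = 2.26 V, the device is in the triode region.
I_D = k_n [V_ov · V_DS − ½ V_DS²] = 0.325 × [2.26 × 0.518 − 0.5 × 0.518²] = 0.337 mA.

Triode; I_D = 0.337 mA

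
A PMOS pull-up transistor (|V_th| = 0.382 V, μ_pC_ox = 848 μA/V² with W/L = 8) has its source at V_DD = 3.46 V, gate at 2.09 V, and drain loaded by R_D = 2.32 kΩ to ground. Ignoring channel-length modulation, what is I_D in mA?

V_SG = V_DD − V_G = 3.46 − 2.09 = 1.37 V, so V_ov = 1.37 − 0.382 = 0.988 V.
k_p = μ_pC_ox · (W/L) = 6.784 mA/V².
Assume saturation: I_D = ½ k_p V_ov² = 0.5 × 6.784 × 0.988² = 3.31 mA, giving V_SD = V_DD − I_D R_D = 3.46 − 3.31 × 2.32 = -4.22 V.
But -4.22 V < V_ov = 0.988 V, so the device is actually in triode.
In triode I_D = k_p[V_ov V_SD − ½ V_SD²] and I_D = (V_DD − V_SD)/R_D. Equating: 7.87 V_SD² − 16.55 V_SD + 3.46 = 0, giving V_SD = 0.235 V (the root below V_ov).
I_D = (3.46 − 0.235) / 2.32 = 1.39 mA.

I_D = 1.39 mA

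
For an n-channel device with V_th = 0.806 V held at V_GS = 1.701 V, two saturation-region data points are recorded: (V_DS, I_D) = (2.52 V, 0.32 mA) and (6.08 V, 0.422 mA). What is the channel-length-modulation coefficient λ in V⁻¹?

With V_GS fixed, I_D ∝ (1 + λ V_DS) in saturation, so I_D2/I_D1 = (1 + λ V_DS2)/(1 + λ V_DS1).
0.422/0.32 = 1.319 = (1 + 6.08 λ)/(1 + 2.52 λ).
Solving: λ (I_D1 V_DS2 − I_D2 V_DS1) = I_D2 − I_D1, so λ = (0.422 − 0.32) / (0.32 × 6.08 − 0.422 × 2.52) = 0.102 / 0.882 = 0.116 V⁻¹.

λ = 0.116 V⁻¹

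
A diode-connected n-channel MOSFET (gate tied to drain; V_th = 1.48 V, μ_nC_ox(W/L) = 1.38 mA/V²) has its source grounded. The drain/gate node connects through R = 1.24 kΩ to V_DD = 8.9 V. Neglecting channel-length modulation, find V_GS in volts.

V_GS = 3.90 V

With gate tied to drain, V_GS = V_DS ≥ V_GS − V_th, so the device is in saturation.
KCL at the drain: ½ k_n (V_GS − V_th)² = (V_DD − V_GS)/R.
Let x = V_GS − 1.48. Then 0.856 x² + x − 7.42 = 0, giving x = 2.42 V (positive root), so V_GS = 3.9 V.
I_D = (V_DD − V_GS)/R = (8.9 − 3.9) / 1.24 = 4.03 mA.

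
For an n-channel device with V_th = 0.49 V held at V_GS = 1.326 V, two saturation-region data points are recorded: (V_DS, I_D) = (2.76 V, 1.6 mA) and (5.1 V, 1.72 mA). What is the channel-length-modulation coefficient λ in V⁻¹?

With V_GS fixed, I_D ∝ (1 + λ V_DS) in saturation, so I_D2/I_D1 = (1 + λ V_DS2)/(1 + λ V_DS1).
1.72/1.6 = 1.075 = (1 + 5.1 λ)/(1 + 2.76 λ).
Solving: λ (I_D1 V_DS2 − I_D2 V_DS1) = I_D2 − I_D1, so λ = (1.72 − 1.6) / (1.6 × 5.1 − 1.72 × 2.76) = 0.12 / 3.41 = 0.0352 V⁻¹.

λ = 0.0352 V⁻¹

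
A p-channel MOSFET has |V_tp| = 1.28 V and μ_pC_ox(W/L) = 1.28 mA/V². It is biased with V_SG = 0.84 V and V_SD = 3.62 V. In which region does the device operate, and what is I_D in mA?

V_SG = 0.84 V < |V_tp| = 1.28 V, so the transistor is in cutoff.

Cutoff; I_D = 0 mA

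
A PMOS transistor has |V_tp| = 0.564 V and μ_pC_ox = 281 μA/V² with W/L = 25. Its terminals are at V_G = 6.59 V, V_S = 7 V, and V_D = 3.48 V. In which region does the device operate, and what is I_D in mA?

V_SG = V_S − V_G = 7 − 6.59 = 0.41 V; V_SD = V_S − V_D = 7 − 3.48 = 3.52 V.
V_SG = 0.41 V < |V_tp| = 0.564 V, so the transistor is in cutoff.

Cutoff; I_D = 0 mA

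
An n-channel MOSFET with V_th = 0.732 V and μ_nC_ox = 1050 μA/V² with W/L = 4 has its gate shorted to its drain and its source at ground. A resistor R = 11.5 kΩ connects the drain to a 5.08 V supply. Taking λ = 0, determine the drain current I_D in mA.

I_D = 0.343 mA

With gate tied to drain, V_GS = V_DS ≥ V_GS − V_th, so the device is in saturation.
k_n = μ_nC_ox · (W/L) = 4.2 mA/V².
KCL at the drain: ½ k_n (V_GS − V_th)² = (V_DD − V_GS)/R.
Let x = V_GS − 0.732. Then 24.2 x² + x − 4.348 = 0, giving x = 0.404 V (positive root), so V_GS = 1.14 V.
I_D = (V_DD − V_GS)/R = (5.08 − 1.14) / 11.5 = 0.343 mA.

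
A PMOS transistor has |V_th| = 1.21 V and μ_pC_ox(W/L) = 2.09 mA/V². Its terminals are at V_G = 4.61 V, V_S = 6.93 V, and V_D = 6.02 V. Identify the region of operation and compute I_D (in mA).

V_SG = V_S − V_G = 6.93 − 4.61 = 2.32 V; V_SD = V_S − V_D = 6.93 − 6.02 = 0.91 V.
V_ov = V_SG − |V_th| = 2.32 − 1.21 = 1.11 V.
Since V_SD = 0.91 V < V_ov = 1.11 V, the device is in the triode region.
I_D = k_p [V_ov · V_SD − ½ V_SD²] = 2.09 × [1.11 × 0.91 − 0.5 × 0.91²] = 1.25 mA.

Triode; I_D = 1.25 mA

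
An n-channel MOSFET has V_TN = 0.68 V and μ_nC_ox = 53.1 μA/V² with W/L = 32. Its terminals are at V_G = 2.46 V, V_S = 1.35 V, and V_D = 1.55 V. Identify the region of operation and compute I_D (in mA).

Triode; I_D = 0.112 mA

V_GS = V_G − V_S = 2.46 − 1.35 = 1.11 V; V_DS = V_D − V_S = 1.55 − 1.35 = 0.2 V.
k_n = μ_nC_ox · (W/L) = 1.699 mA/V².
V_ov = V_GS − V_TN = 1.11 − 0.68 = 0.43 V.
Since V_DS = 0.2 V < V_ov = 0.43 V, the device is in the triode region.
I_D = k_n [V_ov · V_DS − ½ V_DS²] = 1.699 × [0.43 × 0.2 − 0.5 × 0.2²] = 0.112 mA.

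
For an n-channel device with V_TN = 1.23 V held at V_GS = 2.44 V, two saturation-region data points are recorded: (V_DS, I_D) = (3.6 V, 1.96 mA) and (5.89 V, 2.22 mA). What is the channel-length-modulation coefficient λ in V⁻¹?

λ = 0.0732 V⁻¹

With V_GS fixed, I_D ∝ (1 + λ V_DS) in saturation, so I_D2/I_D1 = (1 + λ V_DS2)/(1 + λ V_DS1).
2.22/1.96 = 1.133 = (1 + 5.89 λ)/(1 + 3.6 λ).
Solving: λ (I_D1 V_DS2 − I_D2 V_DS1) = I_D2 − I_D1, so λ = (2.22 − 1.96) / (1.96 × 5.89 − 2.22 × 3.6) = 0.26 / 3.55 = 0.0732 V⁻¹.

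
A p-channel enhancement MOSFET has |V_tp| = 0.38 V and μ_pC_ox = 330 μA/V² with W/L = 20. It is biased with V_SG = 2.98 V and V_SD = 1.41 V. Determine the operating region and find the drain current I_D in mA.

Triode; I_D = 17.6 mA

k_p = μ_pC_ox · (W/L) = 6.6 mA/V².
V_ov = V_SG − |V_tp| = 2.98 − 0.38 = 2.6 V.
Since V_SD = 1.41 V < V_ov = 2.6 V, the device is in the triode region.
I_D = k_p [V_ov · V_SD − ½ V_SD²] = 6.6 × [2.6 × 1.41 − 0.5 × 1.41²] = 17.6 mA.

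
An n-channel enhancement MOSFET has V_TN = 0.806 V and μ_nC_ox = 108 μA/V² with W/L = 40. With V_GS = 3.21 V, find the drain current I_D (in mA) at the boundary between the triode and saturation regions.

I_D = 12.5 mA

At the boundary V_DS = V_ov = V_GS − V_TN = 3.21 − 0.806 = 2.4 V.
k_n = μ_nC_ox · (W/L) = 4.32 mA/V².
I_D = ½ k_n V_ov² = 0.5 × 4.32 × 2.4² = 12.5 mA.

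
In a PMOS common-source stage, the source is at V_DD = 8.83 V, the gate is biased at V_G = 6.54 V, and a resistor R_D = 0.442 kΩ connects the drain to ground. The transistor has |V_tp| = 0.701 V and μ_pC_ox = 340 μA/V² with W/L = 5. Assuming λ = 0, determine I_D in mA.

V_SG = V_DD − V_G = 8.83 − 6.54 = 2.29 V, so V_ov = 2.29 − 0.701 = 1.59 V.
k_p = μ_pC_ox · (W/L) = 1.7 mA/V².
Assume saturation: I_D = ½ k_p V_ov² = 0.5 × 1.7 × 1.59² = 2.15 mA, giving V_SD = V_DD − I_D R_D = 8.83 − 2.15 × 0.442 = 7.88 V.
V_SD = 7.88 V ≥ V_ov = 1.59 V, confirming saturation.

I_D = 2.15 mA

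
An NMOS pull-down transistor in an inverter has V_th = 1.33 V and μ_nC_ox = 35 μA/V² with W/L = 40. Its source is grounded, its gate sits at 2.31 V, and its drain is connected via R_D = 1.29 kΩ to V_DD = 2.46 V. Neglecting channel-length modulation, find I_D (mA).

V_GS = V_G = 2.31 V, so V_ov = 2.31 − 1.33 = 0.98 V.
k_n = μ_nC_ox · (W/L) = 1.4 mA/V².
Assume saturation: I_D = ½ k_n V_ov² = 0.5 × 1.4 × 0.98² = 0.672 mA, giving V_DS = V_DD − I_D R_D = 2.46 − 0.672 × 1.29 = 1.59 V.
V_DS = 1.59 V ≥ V_ov = 0.98 V, confirming saturation.

I_D = 0.672 mA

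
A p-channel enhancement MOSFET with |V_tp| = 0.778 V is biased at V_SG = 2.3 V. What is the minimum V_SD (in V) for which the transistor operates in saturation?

V_SD,sat = 1.52 V

The boundary between triode and saturation is V_SD = V_SG − |V_tp| = V_ov.
V_ov = 2.3 − 0.778 = 1.52 V.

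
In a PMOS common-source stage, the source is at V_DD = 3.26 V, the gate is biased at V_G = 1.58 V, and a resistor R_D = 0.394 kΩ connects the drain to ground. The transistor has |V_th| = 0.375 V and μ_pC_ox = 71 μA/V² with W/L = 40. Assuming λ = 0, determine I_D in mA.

I_D = 2.42 mA

V_SG = V_DD − V_G = 3.26 − 1.58 = 1.68 V, so V_ov = 1.68 − 0.375 = 1.3 V.
k_p = μ_pC_ox · (W/L) = 2.84 mA/V².
Assume saturation: I_D = ½ k_p V_ov² = 0.5 × 2.84 × 1.3² = 2.42 mA, giving V_SD = V_DD − I_D R_D = 3.26 − 2.42 × 0.394 = 2.31 V.
V_SD = 2.31 V ≥ V_ov = 1.3 V, confirming saturation.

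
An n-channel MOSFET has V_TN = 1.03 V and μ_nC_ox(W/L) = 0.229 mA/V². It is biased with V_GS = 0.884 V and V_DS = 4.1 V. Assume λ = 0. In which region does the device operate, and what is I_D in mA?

Cutoff; I_D = 0 mA

V_GS = 0.884 V < V_TN = 1.03 V, so the transistor is in cutoff.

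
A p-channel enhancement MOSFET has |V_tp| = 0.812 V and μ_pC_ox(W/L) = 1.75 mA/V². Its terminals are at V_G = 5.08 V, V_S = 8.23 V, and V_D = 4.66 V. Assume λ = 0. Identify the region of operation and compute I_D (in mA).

V_SG = V_S − V_G = 8.23 − 5.08 = 3.15 V; V_SD = V_S − V_D = 8.23 − 4.66 = 3.57 V.
V_ov = V_SG − |V_tp| = 3.15 − 0.812 = 2.34 V.
Since V_SD = 3.57 V ≥ V_ov = 2.34 V, the device is in saturation.
I_D = ½ k_p V_ov² = 0.5 × 1.75 × 2.34² = 4.78 mA.

Saturation; I_D = 4.78 mA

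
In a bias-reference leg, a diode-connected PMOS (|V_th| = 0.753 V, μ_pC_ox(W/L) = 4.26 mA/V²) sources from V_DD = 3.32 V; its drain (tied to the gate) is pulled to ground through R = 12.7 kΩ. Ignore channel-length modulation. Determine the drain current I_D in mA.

I_D = 0.179 mA

With gate tied to drain, V_SG = V_SD ≥ V_SG − |V_th|, so the device is in saturation.
KCL at the drain: ½ k_p (V_SG − |V_th|)² = (V_DD − V_SG)/R.
Let x = V_SG − 0.753. Then 27.1 x² + x − 2.567 = 0, giving x = 0.29 V (positive root), so V_SG = 1.04 V.
I_D = (V_DD − V_SG)/R = (3.32 − 1.04) / 12.7 = 0.179 mA.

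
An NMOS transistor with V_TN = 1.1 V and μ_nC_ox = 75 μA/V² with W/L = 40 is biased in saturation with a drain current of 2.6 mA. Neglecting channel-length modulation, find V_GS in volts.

k_n = μ_nC_ox · (W/L) = 3 mA/V².
In saturation I_D = ½ k_n (V_GS − V_TN)², so V_GS − V_TN = √(2 I_D / k_n) = √(2 × 2.6 / 3) = 1.32 V.
V_GS = 1.1 + 1.32 = 2.42 V.

V_GS = 2.42 V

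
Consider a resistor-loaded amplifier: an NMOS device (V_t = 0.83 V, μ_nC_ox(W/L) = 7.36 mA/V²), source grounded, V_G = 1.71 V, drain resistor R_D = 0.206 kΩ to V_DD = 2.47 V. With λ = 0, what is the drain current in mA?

V_GS = V_G = 1.71 V, so V_ov = 1.71 − 0.83 = 0.88 V.
Assume saturation: I_D = ½ k_n V_ov² = 0.5 × 7.36 × 0.88² = 2.85 mA, giving V_DS = V_DD − I_D R_D = 2.47 − 2.85 × 0.206 = 1.88 V.
V_DS = 1.88 V ≥ V_ov = 0.88 V, confirming saturation.

I_D = 2.85 mA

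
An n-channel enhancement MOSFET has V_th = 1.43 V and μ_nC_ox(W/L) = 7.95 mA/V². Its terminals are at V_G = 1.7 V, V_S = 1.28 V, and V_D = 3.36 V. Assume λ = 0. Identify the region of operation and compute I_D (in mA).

V_GS = V_G − V_S = 1.7 − 1.28 = 0.42 V; V_DS = V_D − V_S = 3.36 − 1.28 = 2.08 V.
V_GS = 0.42 V < V_th = 1.43 V, so the transistor is in cutoff.

Cutoff; I_D = 0 mA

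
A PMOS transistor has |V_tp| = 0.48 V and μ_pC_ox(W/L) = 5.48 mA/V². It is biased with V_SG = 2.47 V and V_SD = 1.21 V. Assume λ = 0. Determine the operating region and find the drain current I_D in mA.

Triode; I_D = 9.18 mA

V_ov = V_SG − |V_tp| = 2.47 − 0.48 = 1.99 V.
Since V_SD = 1.21 V < V_ov = 1.99 V, the device is in the triode region.
I_D = k_p [V_ov · V_SD − ½ V_SD²] = 5.48 × [1.99 × 1.21 − 0.5 × 1.21²] = 9.18 mA.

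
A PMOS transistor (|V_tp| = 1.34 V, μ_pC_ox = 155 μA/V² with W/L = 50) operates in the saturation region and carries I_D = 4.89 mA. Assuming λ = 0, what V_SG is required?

k_p = μ_pC_ox · (W/L) = 7.75 mA/V².
In saturation I_D = ½ k_p (V_SG − |V_tp|)², so V_SG − |V_tp| = √(2 I_D / k_p) = √(2 × 4.89 / 7.75) = 1.12 V.
V_SG = 1.34 + 1.12 = 2.46 V.

V_SG = 2.46 V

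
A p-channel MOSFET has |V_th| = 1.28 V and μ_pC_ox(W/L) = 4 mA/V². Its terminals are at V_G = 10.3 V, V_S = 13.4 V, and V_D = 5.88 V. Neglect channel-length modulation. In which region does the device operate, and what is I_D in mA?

V_SG = V_S − V_G = 13.4 − 10.3 = 3.1 V; V_SD = V_S − V_D = 13.4 − 5.88 = 7.52 V.
V_ov = V_SG − |V_th| = 3.1 − 1.28 = 1.82 V.
Since V_SD = 7.52 V ≥ V_ov = 1.82 V, the device is in saturation.
I_D = ½ k_p V_ov² = 0.5 × 4 × 1.82² = 6.62 mA.

Saturation; I_D = 6.62 mA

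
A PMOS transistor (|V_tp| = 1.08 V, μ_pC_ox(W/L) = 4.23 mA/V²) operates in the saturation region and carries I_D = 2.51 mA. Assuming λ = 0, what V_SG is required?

V_SG = 2.17 V

In saturation I_D = ½ k_p (V_SG − |V_tp|)², so V_SG − |V_tp| = √(2 I_D / k_p) = √(2 × 2.51 / 4.23) = 1.09 V.
V_SG = 1.08 + 1.09 = 2.17 V.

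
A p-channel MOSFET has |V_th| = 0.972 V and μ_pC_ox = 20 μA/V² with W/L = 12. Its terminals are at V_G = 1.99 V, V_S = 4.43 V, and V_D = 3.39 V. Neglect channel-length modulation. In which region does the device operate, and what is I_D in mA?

Triode; I_D = 0.237 mA

V_SG = V_S − V_G = 4.43 − 1.99 = 2.44 V; V_SD = V_S − V_D = 4.43 − 3.39 = 1.04 V.
k_p = μ_pC_ox · (W/L) = 0.24 mA/V².
V_ov = V_SG − |V_th| = 2.44 − 0.972 = 1.47 V.
Since V_SD = 1.04 V < V_ov = 1.47 V, the device is in the triode region.
I_D = k_p [V_ov · V_SD − ½ V_SD²] = 0.24 × [1.47 × 1.04 − 0.5 × 1.04²] = 0.237 mA.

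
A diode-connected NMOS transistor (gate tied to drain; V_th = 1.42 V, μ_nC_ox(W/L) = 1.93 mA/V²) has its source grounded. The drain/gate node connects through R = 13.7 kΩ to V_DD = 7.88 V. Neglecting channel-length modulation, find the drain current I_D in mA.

With gate tied to drain, V_GS = V_DS ≥ V_GS − V_th, so the device is in saturation.
KCL at the drain: ½ k_n (V_GS − V_th)² = (V_DD − V_GS)/R.
Let x = V_GS − 1.42. Then 13.2 x² + x − 6.46 = 0, giving x = 0.662 V (positive root), so V_GS = 2.08 V.
I_D = (V_DD − V_GS)/R = (7.88 − 2.08) / 13.7 = 0.423 mA.

I_D = 0.423 mA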